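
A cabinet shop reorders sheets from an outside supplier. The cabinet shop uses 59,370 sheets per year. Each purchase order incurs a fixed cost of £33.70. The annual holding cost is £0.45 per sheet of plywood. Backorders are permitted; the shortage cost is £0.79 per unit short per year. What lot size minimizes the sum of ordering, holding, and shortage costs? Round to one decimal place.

With planned backorders, Q* = √(2DS/H) · √((H+B)/B).
√(2DS/H) = √(2 × 59,370 × 33.7 / 0.45) = 2981.997.
√((H+B)/B) = √((0.45+0.79)/0.79) = 1.2528.
Q* ≈ 3735.980.

Q* ≈ 3,736.0 sheets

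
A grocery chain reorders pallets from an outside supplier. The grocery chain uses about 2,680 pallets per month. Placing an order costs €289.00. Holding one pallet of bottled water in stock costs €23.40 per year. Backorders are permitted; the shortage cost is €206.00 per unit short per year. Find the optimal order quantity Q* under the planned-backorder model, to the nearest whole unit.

Q* ≈ 941 pallets

Annual demand D = 2,680 × 12 = 32,160.
With planned backorders, Q* = √(2DS/H) · √((H+B)/B).
√(2DS/H) = √(2 × 32,160 × 289 / 23.4) = 891.280.
√((H+B)/B) = √((23.4+206)/206) = 1.0553.
Q* ≈ 940.540.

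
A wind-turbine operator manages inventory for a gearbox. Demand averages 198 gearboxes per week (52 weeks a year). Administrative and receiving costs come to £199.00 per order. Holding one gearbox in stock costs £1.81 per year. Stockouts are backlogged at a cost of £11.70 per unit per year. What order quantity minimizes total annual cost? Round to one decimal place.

Q* ≈ 1,616.9 gearboxes

Annual demand D = 198 × 52 = 10,296.
With planned backorders, Q* = √(2DS/H) · √((H+B)/B).
√(2DS/H) = √(2 × 10,296 × 199 / 1.81) = 1504.654.
√((H+B)/B) = √((1.81+11.7)/11.7) = 1.0746.
Q* ≈ 1616.856.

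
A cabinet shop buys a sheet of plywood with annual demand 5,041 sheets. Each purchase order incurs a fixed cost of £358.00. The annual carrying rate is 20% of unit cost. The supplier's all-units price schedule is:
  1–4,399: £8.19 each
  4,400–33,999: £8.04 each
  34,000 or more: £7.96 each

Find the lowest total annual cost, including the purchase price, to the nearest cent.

Holding cost per unit per year at price C is H = 0.20·C.
For each price level, check whether its EOQ is feasible; otherwise the best quantity at that price is the breakpoint.
EOQ at £8.19 = 1484.4 (feasible in tier 1): TC = 5,041×£8.19 + (5,041/1484.4)×358 + (1484.4/2)×0.20×£8.19 = £43,717.28.
EOQ at £8.04 = 1498.2 < 4400, so use break Q=4400: TC = 5,041×£8.04 + (5,041/4400.0)×358 + (4400.0/2)×0.20×£8.04 = £44,477.39.
EOQ at £7.96 = 1505.7 < 34000, so use break Q=34000: TC = 5,041×£7.96 + (5,041/34000.0)×358 + (34000.0/2)×0.20×£7.96 = £67,243.44.
Lowest total cost among the candidates is at Q = 1484.4.

TC* ≈ £43,717.28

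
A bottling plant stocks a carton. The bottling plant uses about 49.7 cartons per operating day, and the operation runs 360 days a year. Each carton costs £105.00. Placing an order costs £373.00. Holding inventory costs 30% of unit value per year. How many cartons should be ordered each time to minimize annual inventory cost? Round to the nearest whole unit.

Annual demand D = 49.7 × 360 = 17,892.
Holding cost H = 0.30 × £105.00 = £31.5000 per unit per year.
EOQ = √(2DS / H) = √(2 × 17,892 × 373 / 31.5).
= √(13,347,432 / 31.5) = √423,728 ≈ 650.944.

Q* ≈ 651 cartons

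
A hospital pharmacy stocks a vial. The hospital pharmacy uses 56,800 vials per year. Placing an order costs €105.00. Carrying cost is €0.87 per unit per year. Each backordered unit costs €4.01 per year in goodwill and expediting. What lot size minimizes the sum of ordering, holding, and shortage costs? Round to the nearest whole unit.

With planned backorders, Q* = √(2DS/H) · √((H+B)/B).
√(2DS/H) = √(2 × 56,800 × 105 / 0.87) = 3702.748.
√((H+B)/B) = √((0.87+4.01)/4.01) = 1.1032.
Q* ≈ 4084.716.

Q* ≈ 4,085 vials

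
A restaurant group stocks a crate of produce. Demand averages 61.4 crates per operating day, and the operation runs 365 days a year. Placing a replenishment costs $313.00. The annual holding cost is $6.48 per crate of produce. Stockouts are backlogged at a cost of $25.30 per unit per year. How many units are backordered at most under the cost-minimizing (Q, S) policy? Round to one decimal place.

S* ≈ 336.3 crates

Annual demand D = 61.4 × 365 = 22,411.
With planned backorders, Q* = √(2DS/H) · √((H+B)/B).
√(2DS/H) = √(2 × 22,411 × 313 / 6.48) = 1471.398.
√((H+B)/B) = √((6.48+25.3)/25.3) = 1.1208.
Q* ≈ 1649.100.
S* = Q* · H/(H+B) = 1649.100 × 6.48/31.78 ≈ 336.254.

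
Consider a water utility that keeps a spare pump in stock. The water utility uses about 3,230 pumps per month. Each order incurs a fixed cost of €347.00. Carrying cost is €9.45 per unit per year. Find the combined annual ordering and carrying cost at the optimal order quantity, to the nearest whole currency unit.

TC* ≈ €15,944

Annual demand D = 3,230 × 12 = 38,760.
Q* = √(2DS/H) = √(2 × 38,760 × 347 / 9.45) ≈ 1687.16.
At Q*, ordering cost (D/Q*)S equals holding cost (Q*/2)H, each = √(DSH/2).
Minimum total = √(2DSH) = √(2 × 38,760 × 347 × 9.45) ≈ 15943.642.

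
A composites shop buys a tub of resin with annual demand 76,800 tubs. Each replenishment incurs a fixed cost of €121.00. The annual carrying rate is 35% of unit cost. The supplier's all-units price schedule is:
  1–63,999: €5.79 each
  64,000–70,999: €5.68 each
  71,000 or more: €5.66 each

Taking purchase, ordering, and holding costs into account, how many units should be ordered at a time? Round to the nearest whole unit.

Q* ≈ 3,028 tubs

Holding cost per unit per year at price C is H = 0.35·C.
Candidates are each tier's EOQ (if it falls in that tier) and each price-break quantity.
EOQ at €5.79 = 3028.4 (feasible in tier 1): TC = 76,800×€5.79 + (76,800/3028.4)×121 + (3028.4/2)×0.35×€5.79 = €450,809.08.
EOQ at €5.68 = 3057.6 < 64000, so use break Q=64000: TC = 76,800×€5.68 + (76,800/64000.0)×121 + (64000.0/2)×0.35×€5.68 = €499,985.20.
EOQ at €5.66 = 3063.0 < 71000, so use break Q=71000: TC = 76,800×€5.66 + (76,800/71000.0)×121 + (71000.0/2)×0.35×€5.66 = €505,144.38.
Lowest total cost is €450,809.08 at Q = 3028.4.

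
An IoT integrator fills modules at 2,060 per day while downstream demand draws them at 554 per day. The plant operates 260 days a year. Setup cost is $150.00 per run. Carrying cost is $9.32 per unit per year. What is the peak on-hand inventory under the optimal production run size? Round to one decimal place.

Annual demand D = 554 × 260 = 144,040.
Production build-up factor (1 − d/p) = 1 − 554/2,060 = 0.7311.
Q* = √(2DS / (H(1 − d/p))) = √(2 × 144,040 × 150 / (9.32 × 0.7311)).
= √(43,212,000 / 6.8136) ≈ 2518.346.
Maximum inventory = Q*(1 − d/p) = 2518.346 × 0.7311 ≈ 1841.082.

I_max ≈ 1,841.1 modules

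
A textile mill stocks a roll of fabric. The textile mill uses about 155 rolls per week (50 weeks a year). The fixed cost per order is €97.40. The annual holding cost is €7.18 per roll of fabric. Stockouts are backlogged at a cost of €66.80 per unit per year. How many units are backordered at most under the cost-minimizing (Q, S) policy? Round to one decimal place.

Annual demand D = 155 × 50 = 7,750.
With planned backorders, Q* = √(2DS/H) · √((H+B)/B).
√(2DS/H) = √(2 × 7,750 × 97.4 / 7.18) = 458.546.
√((H+B)/B) = √((7.18+66.8)/66.8) = 1.0524.
Q* ≈ 482.561.
S* = Q* · H/(H+B) = 482.561 × 7.18/73.98 ≈ 46.834.

S* ≈ 46.8 rolls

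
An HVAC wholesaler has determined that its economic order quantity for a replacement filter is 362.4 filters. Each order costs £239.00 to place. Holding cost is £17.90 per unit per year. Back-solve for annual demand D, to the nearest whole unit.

Invert the EOQ relation Q*² = 2DS/H.
From Q* = √(2DS/H): D = Q*²H / (2S) = 362.4² × 17.9 / (2 × 239) = 4918.147.

D ≈ 4,918 filters per year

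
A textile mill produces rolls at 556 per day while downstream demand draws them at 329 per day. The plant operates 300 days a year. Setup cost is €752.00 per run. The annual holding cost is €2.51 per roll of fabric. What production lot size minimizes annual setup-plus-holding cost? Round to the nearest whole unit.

Q* ≈ 12,036 rolls

Annual demand D = 329 × 300 = 98,700.
Production build-up factor (1 − d/p) = 1 − 329/556 = 0.4083.
Q* = √(2DS / (H(1 − d/p))) = √(2 × 98,700 × 752 / (2.51 × 0.4083)).
= √(148,444,800 / 1.0248) ≈ 12035.665.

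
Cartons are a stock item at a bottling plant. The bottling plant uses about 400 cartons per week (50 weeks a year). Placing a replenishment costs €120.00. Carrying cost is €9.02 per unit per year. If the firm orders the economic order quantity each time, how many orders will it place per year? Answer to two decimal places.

N ≈ 27.42 orders per year

Annual demand D = 400 × 50 = 20,000.
Q* = √(2DS/H) = √(2 × 20,000 × 120 / 9.02) ≈ 729.49.
Orders per year = D / Q* = 20,000 / 729.49 ≈ 27.417.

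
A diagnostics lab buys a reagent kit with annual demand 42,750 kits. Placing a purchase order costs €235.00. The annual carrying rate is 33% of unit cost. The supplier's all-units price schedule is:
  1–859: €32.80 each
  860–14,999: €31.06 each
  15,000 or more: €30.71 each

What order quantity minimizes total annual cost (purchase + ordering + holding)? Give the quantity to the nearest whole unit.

Holding cost per unit per year at price C is H = 0.33·C.
For each price level, check whether its EOQ is feasible; otherwise the best quantity at that price is the breakpoint.
Tier 1 (€32.80): EOQ = 1362.5 exceeds tier's upper bound 859, so this tier is dominated.
EOQ at €31.06 = 1400.1 (feasible in tier 2): TC = 42,750×€31.06 + (42,750/1400.1)×235 + (1400.1/2)×0.33×€31.06 = €1,342,165.75.
EOQ at €30.71 = 1408.1 < 15000, so use break Q=15000: TC = 42,750×€30.71 + (42,750/15000.0)×235 + (15000.0/2)×0.33×€30.71 = €1,389,529.50.
Lowest total cost is €1,342,165.75 at Q = 1400.1.

Q* ≈ 1,400 kits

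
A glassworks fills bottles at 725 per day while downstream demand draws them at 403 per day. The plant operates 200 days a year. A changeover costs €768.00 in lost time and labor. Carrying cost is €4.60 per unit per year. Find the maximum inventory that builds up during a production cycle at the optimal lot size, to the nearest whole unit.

I_max ≈ 3,457 bottles

Annual demand D = 403 × 200 = 80,600.
Production build-up factor (1 − d/p) = 1 − 403/725 = 0.4441.
Q* = √(2DS / (H(1 − d/p))) = √(2 × 80,600 × 768 / (4.6 × 0.4441)).
= √(123,801,600 / 2.043) ≈ 7784.402.
Maximum inventory = Q*(1 − d/p) = 7784.402 × 0.4441 ≈ 3457.348.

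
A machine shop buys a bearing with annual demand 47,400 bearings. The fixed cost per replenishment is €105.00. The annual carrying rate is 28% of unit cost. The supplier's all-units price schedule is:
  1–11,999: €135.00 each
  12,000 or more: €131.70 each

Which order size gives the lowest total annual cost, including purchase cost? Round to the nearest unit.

Q* ≈ 513 bearings

Holding cost per unit per year at price C is H = 0.28·C.
Candidates are each tier's EOQ (if it falls in that tier) and each price-break quantity.
EOQ at €135.00 = 513.2 (feasible in tier 1): TC = 47,400×€135.00 + (47,400/513.2)×105 + (513.2/2)×0.28×€135.00 = €6,418,397.45.
EOQ at €131.70 = 519.5 < 12000, so use break Q=12000: TC = 47,400×€131.70 + (47,400/12000.0)×105 + (12000.0/2)×0.28×€131.70 = €6,464,250.75.
Lowest total cost is €6,418,397.45 at Q = 513.2.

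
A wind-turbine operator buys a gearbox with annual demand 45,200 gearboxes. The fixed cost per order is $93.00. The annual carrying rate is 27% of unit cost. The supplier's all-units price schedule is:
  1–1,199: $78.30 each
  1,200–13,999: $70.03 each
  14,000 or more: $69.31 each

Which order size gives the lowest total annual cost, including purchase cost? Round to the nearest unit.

Holding cost per unit per year at price C is H = 0.27·C.
Candidates are each tier's EOQ (if it falls in that tier) and each price-break quantity.
EOQ at $78.30 = 630.6 (feasible in tier 1): TC = 45,200×$78.30 + (45,200/630.6)×93 + (630.6/2)×0.27×$78.30 = $3,552,491.79.
EOQ at $70.03 = 666.8 < 1200, so use break Q=1200: TC = 45,200×$70.03 + (45,200/1200.0)×93 + (1200.0/2)×0.27×$70.03 = $3,180,203.86.
EOQ at $69.31 = 670.3 < 14000, so use break Q=14000: TC = 45,200×$69.31 + (45,200/14000.0)×93 + (14000.0/2)×0.27×$69.31 = $3,264,108.16.
Lowest total cost is $3,180,203.86 at Q = 1200.0.

Q* ≈ 1,200 gearboxes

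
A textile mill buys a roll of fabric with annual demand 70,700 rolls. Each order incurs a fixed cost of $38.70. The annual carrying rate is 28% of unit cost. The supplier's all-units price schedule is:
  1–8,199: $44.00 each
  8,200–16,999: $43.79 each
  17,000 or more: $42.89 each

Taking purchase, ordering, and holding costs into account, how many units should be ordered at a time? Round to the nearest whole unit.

Holding cost per unit per year at price C is H = 0.28·C.
Candidates are each tier's EOQ (if it falls in that tier) and each price-break quantity.
EOQ at $44.00 = 666.5 (feasible in tier 1): TC = 70,700×$44.00 + (70,700/666.5)×38.7 + (666.5/2)×0.28×$44.00 = $3,119,010.80.
EOQ at $43.79 = 668.1 < 8200, so use break Q=8200: TC = 70,700×$43.79 + (70,700/8200.0)×38.7 + (8200.0/2)×0.28×$43.79 = $3,146,557.59.
EOQ at $42.89 = 675.0 < 17000, so use break Q=17000: TC = 70,700×$42.89 + (70,700/17000.0)×38.7 + (17000.0/2)×0.28×$42.89 = $3,134,562.15.
Lowest total cost is $3,119,010.80 at Q = 666.5.

Q* ≈ 666 rolls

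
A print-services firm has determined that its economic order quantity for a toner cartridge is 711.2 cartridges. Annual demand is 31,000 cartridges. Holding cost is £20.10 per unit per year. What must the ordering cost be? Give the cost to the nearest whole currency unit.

Squaring Q* = √(2DS/H) gives Q*² = 2DS/H.
From Q* = √(2DS/H): S = Q*²H / (2D) = 711.2² × 20.1 / (2 × 31,000) = 163.9789.

S ≈ £164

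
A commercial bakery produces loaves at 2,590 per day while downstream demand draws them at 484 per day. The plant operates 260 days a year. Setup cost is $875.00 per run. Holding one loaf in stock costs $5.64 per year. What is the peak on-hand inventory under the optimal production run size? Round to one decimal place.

I_max ≈ 5,634.7 loaves

Annual demand D = 484 × 260 = 125,840.
Production build-up factor (1 − d/p) = 1 − 484/2,590 = 0.8131.
Q* = √(2DS / (H(1 − d/p))) = √(2 × 125,840 × 875 / (5.64 × 0.8131)).
= √(220,220,000 / 4.586) ≈ 6929.622.
Maximum inventory = Q*(1 − d/p) = 6929.622 × 0.8131 ≈ 5634.665.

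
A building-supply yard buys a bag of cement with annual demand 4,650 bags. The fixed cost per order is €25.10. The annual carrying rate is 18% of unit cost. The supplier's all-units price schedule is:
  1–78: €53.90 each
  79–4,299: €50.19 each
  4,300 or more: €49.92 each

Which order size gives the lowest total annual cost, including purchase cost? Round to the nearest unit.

Holding cost per unit per year at price C is H = 0.18·C.
Candidates are each tier's EOQ (if it falls in that tier) and each price-break quantity.
Tier 1 (€53.90): EOQ = 155.1 exceeds tier's upper bound 78, so this tier is dominated.
EOQ at €50.19 = 160.7 (feasible in tier 2): TC = 4,650×€50.19 + (4,650/160.7)×25.1 + (160.7/2)×0.18×€50.19 = €234,835.69.
EOQ at €49.92 = 161.2 < 4300, so use break Q=4300: TC = 4,650×€49.92 + (4,650/4300.0)×25.1 + (4300.0/2)×0.18×€49.92 = €251,474.18.
Lowest total cost is €234,835.69 at Q = 160.7.

Q* ≈ 161 bags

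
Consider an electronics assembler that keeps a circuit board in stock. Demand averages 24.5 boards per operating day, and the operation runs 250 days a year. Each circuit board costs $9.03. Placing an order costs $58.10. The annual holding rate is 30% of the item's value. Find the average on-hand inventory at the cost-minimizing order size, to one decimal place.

Annual demand D = 24.5 × 250 = 6,125.
Holding cost H = 0.30 × $9.03 = $2.7090 per unit per year.
The optimal lot size = √(2DS/H) = √(2 × 6,125 × 58.1 / 2.709) ≈ 512.57.
Average inventory = Q*/2 ≈ 512.57 / 2 = 256.284.

Average inventory ≈ 256.3 boards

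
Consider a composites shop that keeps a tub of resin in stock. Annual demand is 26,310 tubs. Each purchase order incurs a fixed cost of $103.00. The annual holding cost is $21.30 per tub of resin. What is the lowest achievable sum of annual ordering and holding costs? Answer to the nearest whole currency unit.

TC* ≈ $10,744

Q* = √(2DS/H) = √(2 × 26,310 × 103 / 21.3) ≈ 504.43.
At the optimum the two cost components are equal, so total cost = 2·(Q*/2)H = Q*·H.
Minimum total = √(2DSH) = √(2 × 26,310 × 103 × 21.3) ≈ 10744.441.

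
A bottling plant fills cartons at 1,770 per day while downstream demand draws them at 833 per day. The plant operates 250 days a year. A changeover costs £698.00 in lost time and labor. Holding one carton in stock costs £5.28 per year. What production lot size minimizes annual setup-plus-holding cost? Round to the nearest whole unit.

Annual demand D = 833 × 250 = 208,250.
Production build-up factor (1 − d/p) = 1 − 833/1,770 = 0.5294.
Q* = √(2DS / (H(1 − d/p))) = √(2 × 208,250 × 698 / (5.28 × 0.5294)).
= √(290,717,000 / 2.7951) ≈ 10198.472.

Q* ≈ 10,198 cartons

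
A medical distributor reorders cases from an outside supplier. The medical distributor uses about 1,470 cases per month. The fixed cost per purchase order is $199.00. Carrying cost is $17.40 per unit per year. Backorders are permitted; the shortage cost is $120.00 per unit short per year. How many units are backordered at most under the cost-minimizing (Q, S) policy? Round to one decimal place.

Annual demand D = 1,470 × 12 = 17,640.
With planned backorders, Q* = √(2DS/H) · √((H+B)/B).
√(2DS/H) = √(2 × 17,640 × 199 / 17.4) = 635.208.
√((H+B)/B) = √((17.4+120)/120) = 1.0700.
Q* ≈ 679.703.
S* = Q* · H/(H+B) = 679.703 × 17.4/137.4 ≈ 86.076.

S* ≈ 86.1 cases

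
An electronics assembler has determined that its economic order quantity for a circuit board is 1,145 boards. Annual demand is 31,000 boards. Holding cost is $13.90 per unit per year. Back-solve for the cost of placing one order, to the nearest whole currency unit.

S ≈ $294

Squaring Q* = √(2DS/H) gives Q*² = 2DS/H.
From Q* = √(2DS/H): S = Q*²H / (2D) = 1,145² × 13.9 / (2 × 31,000) = 293.9233.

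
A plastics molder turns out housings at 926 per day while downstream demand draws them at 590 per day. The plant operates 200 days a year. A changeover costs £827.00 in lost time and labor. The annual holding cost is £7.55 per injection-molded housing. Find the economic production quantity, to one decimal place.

Annual demand D = 590 × 200 = 118,000.
Production build-up factor (1 − d/p) = 1 − 590/926 = 0.3629.
Q* = √(2DS / (H(1 − d/p))) = √(2 × 118,000 × 827 / (7.55 × 0.3629)).
= √(195,172,000 / 2.7395) ≈ 8440.558.

Q* ≈ 8,440.6 housings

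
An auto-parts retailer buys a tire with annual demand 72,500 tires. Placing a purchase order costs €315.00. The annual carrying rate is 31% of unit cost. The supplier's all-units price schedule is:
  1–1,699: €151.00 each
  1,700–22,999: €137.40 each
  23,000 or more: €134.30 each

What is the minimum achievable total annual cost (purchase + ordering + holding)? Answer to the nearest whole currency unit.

Holding cost per unit per year at price C is H = 0.31·C.
For each price level, check whether its EOQ is feasible; otherwise the best quantity at that price is the breakpoint.
EOQ at €151.00 = 987.8 (feasible in tier 1): TC = 72,500×€151.00 + (72,500/987.8)×315 + (987.8/2)×0.31×€151.00 = €10,993,739.02.
EOQ at €137.40 = 1035.5 < 1700, so use break Q=1700: TC = 72,500×€137.40 + (72,500/1700.0)×315 + (1700.0/2)×0.31×€137.40 = €10,011,138.72.
EOQ at €134.30 = 1047.4 < 23000, so use break Q=23000: TC = 72,500×€134.30 + (72,500/23000.0)×315 + (23000.0/2)×0.31×€134.30 = €10,216,522.43.
Lowest total cost among the candidates is at Q = 1700.0.

TC* ≈ €10,011,139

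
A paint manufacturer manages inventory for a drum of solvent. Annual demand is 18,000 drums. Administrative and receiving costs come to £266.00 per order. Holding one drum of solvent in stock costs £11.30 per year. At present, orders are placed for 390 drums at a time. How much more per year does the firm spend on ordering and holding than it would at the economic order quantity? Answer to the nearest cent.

Extra cost ≈ £4,078.08 per year

EOQ = √(2DS/H) = √(2 × 18,000 × 266 / 11.3) ≈ 920.56.
Cost at Q* = (D/Q*)S + (Q*/2)H = √(2DSH) ≈ £10,402.35.
Cost at Q = 390: (18,000/390)×266 + (390/2)×11.3 = £12,276.92 + £2,203.50 = £14,480.42.
Excess = £14,480.42 − £10,402.35 = £4,078.08.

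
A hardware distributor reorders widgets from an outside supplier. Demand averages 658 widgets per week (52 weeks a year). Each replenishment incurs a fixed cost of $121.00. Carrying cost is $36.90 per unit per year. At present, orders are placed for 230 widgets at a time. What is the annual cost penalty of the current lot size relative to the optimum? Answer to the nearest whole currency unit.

Extra cost ≈ $4,764 per year

Annual demand D = 658 × 52 = 34,216.
EOQ = √(2DS/H) = √(2 × 34,216 × 121 / 36.9) ≈ 473.71.
Cost at Q* = (D/Q*)S + (Q*/2)H = √(2DSH) ≈ $17,479.76.
Cost at Q = 230: (34,216/230)×121 + (230/2)×36.9 = $18,000.59 + $4,243.50 = $22,244.09.
Excess = $22,244.09 − $17,479.76 = $4,764.33.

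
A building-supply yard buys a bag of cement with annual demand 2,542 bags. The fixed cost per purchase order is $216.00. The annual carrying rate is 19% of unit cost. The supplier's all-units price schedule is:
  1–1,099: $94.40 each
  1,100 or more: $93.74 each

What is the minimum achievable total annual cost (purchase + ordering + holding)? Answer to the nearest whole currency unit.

TC* ≈ $244,403

Holding cost per unit per year at price C is H = 0.19·C.
For each price level, check whether its EOQ is feasible; otherwise the best quantity at that price is the breakpoint.
EOQ at $94.40 = 247.4 (feasible in tier 1): TC = 2,542×$94.40 + (2,542/247.4)×216 + (247.4/2)×0.19×$94.40 = $244,402.85.
EOQ at $93.74 = 248.3 < 1100, so use break Q=1100: TC = 2,542×$93.74 + (2,542/1100.0)×216 + (1100.0/2)×0.19×$93.74 = $248,582.07.
Lowest total cost among the candidates is at Q = 247.4.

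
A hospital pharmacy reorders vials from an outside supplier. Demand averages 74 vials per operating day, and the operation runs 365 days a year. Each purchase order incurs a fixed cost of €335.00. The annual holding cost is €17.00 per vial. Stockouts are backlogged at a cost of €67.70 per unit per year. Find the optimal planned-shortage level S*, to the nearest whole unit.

S* ≈ 232 vials

Annual demand D = 74 × 365 = 27,010.
With planned backorders, Q* = √(2DS/H) · √((H+B)/B).
√(2DS/H) = √(2 × 27,010 × 335 / 17) = 1031.752.
√((H+B)/B) = √((17+67.7)/67.7) = 1.1185.
Q* ≈ 1154.045.
S* = Q* · H/(H+B) = 1154.045 × 17/84.7 ≈ 231.626.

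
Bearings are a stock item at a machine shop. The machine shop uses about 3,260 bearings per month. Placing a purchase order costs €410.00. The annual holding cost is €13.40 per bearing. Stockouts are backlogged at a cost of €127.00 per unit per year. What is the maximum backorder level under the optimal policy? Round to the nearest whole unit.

S* ≈ 155 bearings

Annual demand D = 3,260 × 12 = 39,120.
With planned backorders, Q* = √(2DS/H) · √((H+B)/B).
√(2DS/H) = √(2 × 39,120 × 410 / 13.4) = 1547.227.
√((H+B)/B) = √((13.4+127)/127) = 1.0514.
Q* ≈ 1626.806.
S* = Q* · H/(H+B) = 1626.806 × 13.4/140.4 ≈ 155.265.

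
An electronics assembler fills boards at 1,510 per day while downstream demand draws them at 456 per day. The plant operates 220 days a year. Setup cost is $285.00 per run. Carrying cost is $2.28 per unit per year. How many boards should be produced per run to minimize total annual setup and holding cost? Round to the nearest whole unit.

Annual demand D = 456 × 220 = 100,320.
Production build-up factor (1 − d/p) = 1 − 456/1,510 = 0.6980.
Q* = √(2DS / (H(1 − d/p))) = √(2 × 100,320 × 285 / (2.28 × 0.6980)).
= √(57,182,400 / 1.5915) ≈ 5994.210.

Q* ≈ 5,994 boards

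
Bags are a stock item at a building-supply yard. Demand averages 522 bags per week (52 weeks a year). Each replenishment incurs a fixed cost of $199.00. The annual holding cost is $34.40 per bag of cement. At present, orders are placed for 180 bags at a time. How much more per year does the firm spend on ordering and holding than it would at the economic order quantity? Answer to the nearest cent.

Extra cost ≈ $13,827.39 per year

Annual demand D = 522 × 52 = 27,144.
EOQ = √(2DS/H) = √(2 × 27,144 × 199 / 34.4) ≈ 560.40.
Cost at Q* = (D/Q*)S + (Q*/2)H = √(2DSH) ≈ $19,277.81.
Cost at Q = 180: (27,144/180)×199 + (180/2)×34.4 = $30,009.20 + $3,096.00 = $33,105.20.
Excess = $33,105.20 − $19,277.81 = $13,827.39.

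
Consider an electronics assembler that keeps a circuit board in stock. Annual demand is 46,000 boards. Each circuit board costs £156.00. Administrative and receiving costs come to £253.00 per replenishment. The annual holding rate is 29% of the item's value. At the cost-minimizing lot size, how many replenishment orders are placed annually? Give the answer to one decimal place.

N ≈ 64.1 orders per year

Holding cost H = 0.29 × £156.00 = £45.2400 per unit per year.
The optimal lot size = √(2DS/H) = √(2 × 46,000 × 253 / 45.24) ≈ 717.29.
Orders per year = D / Q* = 46,000 / 717.29 ≈ 64.131.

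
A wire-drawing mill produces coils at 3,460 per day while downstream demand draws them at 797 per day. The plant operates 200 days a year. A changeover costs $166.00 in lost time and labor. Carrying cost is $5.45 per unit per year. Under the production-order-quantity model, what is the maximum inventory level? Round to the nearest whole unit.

Annual demand D = 797 × 200 = 159,400.
Production build-up factor (1 − d/p) = 1 − 797/3,460 = 0.7697.
Q* = √(2DS / (H(1 − d/p))) = √(2 × 159,400 × 166 / (5.45 × 0.7697)).
= √(52,920,800 / 4.1946) ≈ 3551.955.
Maximum inventory = Q*(1 − d/p) = 3551.955 × 0.7697 ≈ 2733.773.

I_max ≈ 2,734 coils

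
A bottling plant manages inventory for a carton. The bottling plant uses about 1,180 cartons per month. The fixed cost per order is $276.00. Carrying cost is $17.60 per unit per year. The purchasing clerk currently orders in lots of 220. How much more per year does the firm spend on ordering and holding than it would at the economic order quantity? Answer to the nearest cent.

Extra cost ≈ $7,971.46 per year

Annual demand D = 1,180 × 12 = 14,160.
EOQ = √(2DS/H) = √(2 × 14,160 × 276 / 17.6) ≈ 666.42.
Cost at Q* = (D/Q*)S + (Q*/2)H = √(2DSH) ≈ $11,728.91.
Cost at Q = 220: (14,160/220)×276 + (220/2)×17.6 = $17,764.36 + $1,936.00 = $19,700.36.
Excess = $19,700.36 − $11,728.91 = $7,971.46.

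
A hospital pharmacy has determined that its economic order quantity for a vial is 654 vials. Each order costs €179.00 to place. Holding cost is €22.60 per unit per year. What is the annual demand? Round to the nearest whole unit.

D ≈ 27,001 vials per year

The basic EOQ model gives Q* = √(2DS/H); rearrange for the unknown.
From Q* = √(2DS/H): D = Q*²H / (2S) = 654² × 22.6 / (2 × 179) = 27001.066.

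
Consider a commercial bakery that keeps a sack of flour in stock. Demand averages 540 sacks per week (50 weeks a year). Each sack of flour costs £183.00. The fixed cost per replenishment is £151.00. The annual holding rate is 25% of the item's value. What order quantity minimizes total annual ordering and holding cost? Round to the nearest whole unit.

Q* ≈ 422 sacks

Annual demand D = 540 × 50 = 27,000.
Holding cost H = 0.25 × £183.00 = £45.7500 per unit per year.
EOQ = √(2DS / H) = √(2 × 27,000 × 151 / 45.75).
= √(8,154,000 / 45.75) = √178,229.5082 ≈ 422.172.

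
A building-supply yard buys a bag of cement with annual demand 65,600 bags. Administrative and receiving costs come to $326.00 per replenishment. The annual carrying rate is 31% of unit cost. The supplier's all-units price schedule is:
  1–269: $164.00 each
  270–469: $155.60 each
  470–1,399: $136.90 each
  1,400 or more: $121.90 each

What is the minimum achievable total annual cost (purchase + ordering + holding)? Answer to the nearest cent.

TC* ≈ $8,038,367.73

Holding cost per unit per year at price C is H = 0.31·C.
For each price level, check whether its EOQ is feasible; otherwise the best quantity at that price is the breakpoint.
Tier 1 ($164.00): EOQ = 917.2 exceeds tier's upper bound 269, so this tier is dominated.
Tier 2 ($155.60): EOQ = 941.7 exceeds tier's upper bound 469, so this tier is dominated.
EOQ at $136.90 = 1003.9 (feasible in tier 3): TC = 65,600×$136.90 + (65,600/1003.9)×326 + (1003.9/2)×0.31×$136.90 = $9,023,244.78.
EOQ at $121.90 = 1063.9 < 1400, so use break Q=1400: TC = 65,600×$121.90 + (65,600/1400.0)×326 + (1400.0/2)×0.31×$121.90 = $8,038,367.73.
Lowest total cost among the candidates is at Q = 1400.0.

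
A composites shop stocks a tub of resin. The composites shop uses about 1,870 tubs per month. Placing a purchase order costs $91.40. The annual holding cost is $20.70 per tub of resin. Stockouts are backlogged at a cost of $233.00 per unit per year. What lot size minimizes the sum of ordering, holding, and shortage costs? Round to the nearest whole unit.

Q* ≈ 465 tubs

Annual demand D = 1,870 × 12 = 22,440.
With planned backorders, Q* = √(2DS/H) · √((H+B)/B).
√(2DS/H) = √(2 × 22,440 × 91.4 / 20.7) = 445.158.
√((H+B)/B) = √((20.7+233)/233) = 1.0435.
Q* ≈ 464.512.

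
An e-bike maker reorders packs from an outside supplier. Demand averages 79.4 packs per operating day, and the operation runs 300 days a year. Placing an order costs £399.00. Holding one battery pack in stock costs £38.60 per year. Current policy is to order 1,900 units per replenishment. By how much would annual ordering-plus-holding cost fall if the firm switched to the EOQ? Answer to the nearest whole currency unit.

Extra cost ≈ £14,585 per year

Annual demand D = 79.4 × 300 = 23,820.
EOQ = √(2DS/H) = √(2 × 23,820 × 399 / 38.6) ≈ 701.74.
Cost at Q* = (D/Q*)S + (Q*/2)H = √(2DSH) ≈ £27,087.32.
Cost at Q = 1,900: (23,820/1,900)×399 + (1,900/2)×38.6 = £5,002.20 + £36,670.00 = £41,672.20.
Excess = £41,672.20 − £27,087.32 = £14,584.88.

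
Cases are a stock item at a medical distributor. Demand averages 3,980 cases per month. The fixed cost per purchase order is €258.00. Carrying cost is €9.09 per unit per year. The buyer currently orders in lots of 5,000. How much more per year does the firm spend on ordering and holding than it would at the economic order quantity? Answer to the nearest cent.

Annual demand D = 3,980 × 12 = 47,760.
EOQ = √(2DS/H) = √(2 × 47,760 × 258 / 9.09) ≈ 1646.55.
Cost at Q* = (D/Q*)S + (Q*/2)H = √(2DSH) ≈ €14,967.14.
Cost at Q = 5,000: (47,760/5,000)×258 + (5,000/2)×9.09 = €2,464.42 + €22,725.00 = €25,189.42.
Excess = €25,189.42 − €14,967.14 = €10,222.27.

Extra cost ≈ €10,222.27 per year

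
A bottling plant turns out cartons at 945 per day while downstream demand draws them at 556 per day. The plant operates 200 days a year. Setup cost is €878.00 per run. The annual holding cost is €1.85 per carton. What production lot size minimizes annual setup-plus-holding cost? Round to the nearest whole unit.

Annual demand D = 556 × 200 = 111,200.
Production build-up factor (1 − d/p) = 1 − 556/945 = 0.4116.
Q* = √(2DS / (H(1 − d/p))) = √(2 × 111,200 × 878 / (1.85 × 0.4116)).
= √(195,267,200 / 0.7615) ≈ 16012.896.

Q* ≈ 16,013 cartons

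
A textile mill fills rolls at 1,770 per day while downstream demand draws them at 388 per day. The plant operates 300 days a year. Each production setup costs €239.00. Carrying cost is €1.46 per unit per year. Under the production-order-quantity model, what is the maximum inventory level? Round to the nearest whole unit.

Annual demand D = 388 × 300 = 116,400.
Production build-up factor (1 − d/p) = 1 − 388/1,770 = 0.7808.
Q* = √(2DS / (H(1 − d/p))) = √(2 × 116,400 × 239 / (1.46 × 0.7808)).
= √(55,639,200 / 1.14) ≈ 6986.290.
Maximum inventory = Q*(1 − d/p) = 6986.290 × 0.7808 ≈ 5454.832.

I_max ≈ 5,455 rolls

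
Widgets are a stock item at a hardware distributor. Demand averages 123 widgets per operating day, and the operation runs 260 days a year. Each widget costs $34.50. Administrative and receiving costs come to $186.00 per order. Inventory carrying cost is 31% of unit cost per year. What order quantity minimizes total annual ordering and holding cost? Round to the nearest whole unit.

Q* ≈ 1,055 widgets

Annual demand D = 123 × 260 = 31,980.
Holding cost H = 0.31 × $34.50 = $10.6950 per unit per year.
EOQ = √(2DS / H) = √(2 × 31,980 × 186 / 10.695).
= √(11,896,560 / 10.695) = √1,112,347.8261 ≈ 1054.679.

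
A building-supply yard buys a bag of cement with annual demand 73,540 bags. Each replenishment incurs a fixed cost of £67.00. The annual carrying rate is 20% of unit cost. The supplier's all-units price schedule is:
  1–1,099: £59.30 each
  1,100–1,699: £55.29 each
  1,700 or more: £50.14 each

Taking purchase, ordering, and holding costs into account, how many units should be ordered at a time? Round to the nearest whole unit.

Holding cost per unit per year at price C is H = 0.20·C.
Evaluate total cost at each tier's feasible EOQ or, if the EOQ is below the tier, at the tier's minimum quantity.
EOQ at £59.30 = 911.5 (feasible in tier 1): TC = 73,540×£59.30 + (73,540/911.5)×67 + (911.5/2)×0.20×£59.30 = £4,371,732.77.
EOQ at £55.29 = 944.0 < 1100, so use break Q=1100: TC = 73,540×£55.29 + (73,540/1100.0)×67 + (1100.0/2)×0.20×£55.29 = £4,076,587.75.
EOQ at £50.14 = 991.3 < 1700, so use break Q=1700: TC = 73,540×£50.14 + (73,540/1700.0)×67 + (1700.0/2)×0.20×£50.14 = £3,698,717.74.
Lowest total cost is £3,698,717.74 at Q = 1700.0.

Q* ≈ 1,700 bags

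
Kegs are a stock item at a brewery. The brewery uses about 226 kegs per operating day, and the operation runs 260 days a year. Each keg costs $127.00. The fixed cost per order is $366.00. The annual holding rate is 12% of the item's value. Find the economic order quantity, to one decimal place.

Q* ≈ 1,680.0 kegs

Annual demand D = 226 × 260 = 58,760.
Holding cost H = 0.12 × $127.00 = $15.2400 per unit per year.
EOQ = √(2DS / H) = √(2 × 58,760 × 366 / 15.24).
= √(43,012,320 / 15.24) = √2,822,330.7087 ≈ 1679.979.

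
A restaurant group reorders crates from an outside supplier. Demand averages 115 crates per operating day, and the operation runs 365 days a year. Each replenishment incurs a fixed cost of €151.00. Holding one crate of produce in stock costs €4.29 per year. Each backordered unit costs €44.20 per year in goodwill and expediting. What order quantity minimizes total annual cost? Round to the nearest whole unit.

Annual demand D = 115 × 365 = 41,975.
With planned backorders, Q* = √(2DS/H) · √((H+B)/B).
√(2DS/H) = √(2 × 41,975 × 151 / 4.29) = 1718.977.
√((H+B)/B) = √((4.29+44.2)/44.2) = 1.0474.
Q* ≈ 1800.467.

Q* ≈ 1,800 crates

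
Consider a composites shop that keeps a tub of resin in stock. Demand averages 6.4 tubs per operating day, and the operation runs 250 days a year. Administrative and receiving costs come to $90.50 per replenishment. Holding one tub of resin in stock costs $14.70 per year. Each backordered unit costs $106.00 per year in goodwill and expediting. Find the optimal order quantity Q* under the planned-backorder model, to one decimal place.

Annual demand D = 6.4 × 250 = 1,600.
With planned backorders, Q* = √(2DS/H) · √((H+B)/B).
√(2DS/H) = √(2 × 1,600 × 90.5 / 14.7) = 140.359.
√((H+B)/B) = √((14.7+106)/106) = 1.0671.
Q* ≈ 149.776.

Q* ≈ 149.8 tubs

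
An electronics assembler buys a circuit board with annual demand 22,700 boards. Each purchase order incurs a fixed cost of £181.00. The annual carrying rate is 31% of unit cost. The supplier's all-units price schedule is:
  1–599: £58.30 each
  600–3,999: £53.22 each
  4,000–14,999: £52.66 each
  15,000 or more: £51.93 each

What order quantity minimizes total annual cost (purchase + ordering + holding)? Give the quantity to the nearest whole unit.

Q* ≈ 706 boards

Holding cost per unit per year at price C is H = 0.31·C.
For each price level, check whether its EOQ is feasible; otherwise the best quantity at that price is the breakpoint.
Tier 1 (£58.30): EOQ = 674.3 exceeds tier's upper bound 599, so this tier is dominated.
EOQ at £53.22 = 705.7 (feasible in tier 2): TC = 22,700×£53.22 + (22,700/705.7)×181 + (705.7/2)×0.31×£53.22 = £1,219,737.55.
EOQ at £52.66 = 709.5 < 4000, so use break Q=4000: TC = 22,700×£52.66 + (22,700/4000.0)×181 + (4000.0/2)×0.31×£52.66 = £1,229,058.38.
EOQ at £51.93 = 714.5 < 15000, so use break Q=15000: TC = 22,700×£51.93 + (22,700/15000.0)×181 + (15000.0/2)×0.31×£51.93 = £1,299,822.16.
Lowest total cost is £1,219,737.55 at Q = 705.7.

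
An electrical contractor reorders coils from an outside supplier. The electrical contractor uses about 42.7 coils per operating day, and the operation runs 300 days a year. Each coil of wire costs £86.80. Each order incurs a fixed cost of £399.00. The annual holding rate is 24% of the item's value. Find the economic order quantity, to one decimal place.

Annual demand D = 42.7 × 300 = 12,810.
Holding cost H = 0.24 × £86.80 = £20.8320 per unit per year.
EOQ = √(2DS / H) = √(2 × 12,810 × 399 / 20.832).
= √(10,222,380 / 20.832) = √490,705.6452 ≈ 700.504.

Q* ≈ 700.5 coils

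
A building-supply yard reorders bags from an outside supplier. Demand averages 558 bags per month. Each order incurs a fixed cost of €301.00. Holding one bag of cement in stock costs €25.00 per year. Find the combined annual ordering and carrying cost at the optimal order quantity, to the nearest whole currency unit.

TC* ≈ €10,039

Annual demand D = 558 × 12 = 6,696.
EOQ = √(2DS/H) = √(2 × 6,696 × 301 / 25) ≈ 401.55.
At Q*, ordering cost (D/Q*)S equals holding cost (Q*/2)H, each = √(DSH/2).
Minimum total = √(2DSH) = √(2 × 6,696 × 301 × 25) ≈ 10038.665.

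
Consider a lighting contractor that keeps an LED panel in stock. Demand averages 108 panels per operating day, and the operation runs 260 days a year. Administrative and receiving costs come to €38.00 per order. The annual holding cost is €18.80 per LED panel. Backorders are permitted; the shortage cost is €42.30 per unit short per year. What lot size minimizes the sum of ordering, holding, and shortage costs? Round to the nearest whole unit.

Annual demand D = 108 × 260 = 28,080.
With planned backorders, Q* = √(2DS/H) · √((H+B)/B).
√(2DS/H) = √(2 × 28,080 × 38 / 18.8) = 336.920.
√((H+B)/B) = √((18.8+42.3)/42.3) = 1.2019.
Q* ≈ 404.927.

Q* ≈ 405 panels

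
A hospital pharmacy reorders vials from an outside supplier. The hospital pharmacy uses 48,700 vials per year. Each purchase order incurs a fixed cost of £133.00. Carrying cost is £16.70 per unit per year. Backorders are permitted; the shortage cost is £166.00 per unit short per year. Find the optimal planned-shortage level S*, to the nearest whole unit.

S* ≈ 84 vials

With planned backorders, Q* = √(2DS/H) · √((H+B)/B).
√(2DS/H) = √(2 × 48,700 × 133 / 16.7) = 880.739.
√((H+B)/B) = √((16.7+166)/166) = 1.0491.
Q* ≈ 923.979.
S* = Q* · H/(H+B) = 923.979 × 16.7/182.7 ≈ 84.458.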